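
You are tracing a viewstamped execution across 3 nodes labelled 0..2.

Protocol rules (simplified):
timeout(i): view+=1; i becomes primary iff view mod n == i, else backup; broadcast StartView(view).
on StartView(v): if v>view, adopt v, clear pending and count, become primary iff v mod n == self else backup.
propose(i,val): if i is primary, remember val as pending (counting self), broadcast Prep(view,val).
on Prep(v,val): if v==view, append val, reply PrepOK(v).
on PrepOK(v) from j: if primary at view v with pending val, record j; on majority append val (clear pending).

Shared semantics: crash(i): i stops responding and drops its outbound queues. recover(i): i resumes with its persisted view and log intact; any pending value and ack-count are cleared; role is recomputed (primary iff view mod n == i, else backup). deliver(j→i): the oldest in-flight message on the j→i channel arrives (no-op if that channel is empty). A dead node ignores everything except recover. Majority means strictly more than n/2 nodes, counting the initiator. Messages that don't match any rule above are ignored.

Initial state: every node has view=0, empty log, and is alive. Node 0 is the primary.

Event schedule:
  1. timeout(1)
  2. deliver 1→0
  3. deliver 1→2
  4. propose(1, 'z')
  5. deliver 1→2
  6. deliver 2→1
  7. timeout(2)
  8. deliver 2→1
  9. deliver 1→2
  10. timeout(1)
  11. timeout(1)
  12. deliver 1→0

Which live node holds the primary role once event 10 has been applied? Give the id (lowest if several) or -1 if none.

2

[1] timeout(1) → N1(prim v1 [-])
[2] deliver 1→0 → N0(back v1 [-])
[3] deliver 1→2 → N2(back v1 [-])
[4] propose(1,'z') → ∅
[5] deliver 1→2 → N2(back v1 [z])
[6] deliver 2→1 → N1(prim v1 [z])
[7] timeout(2) → N2(prim v2 [z])
[8] deliver 2→1 → N1(back v2 [z])
[9] deliver 1→2 → ∅
[10] timeout(1) → N1(back v3 [z])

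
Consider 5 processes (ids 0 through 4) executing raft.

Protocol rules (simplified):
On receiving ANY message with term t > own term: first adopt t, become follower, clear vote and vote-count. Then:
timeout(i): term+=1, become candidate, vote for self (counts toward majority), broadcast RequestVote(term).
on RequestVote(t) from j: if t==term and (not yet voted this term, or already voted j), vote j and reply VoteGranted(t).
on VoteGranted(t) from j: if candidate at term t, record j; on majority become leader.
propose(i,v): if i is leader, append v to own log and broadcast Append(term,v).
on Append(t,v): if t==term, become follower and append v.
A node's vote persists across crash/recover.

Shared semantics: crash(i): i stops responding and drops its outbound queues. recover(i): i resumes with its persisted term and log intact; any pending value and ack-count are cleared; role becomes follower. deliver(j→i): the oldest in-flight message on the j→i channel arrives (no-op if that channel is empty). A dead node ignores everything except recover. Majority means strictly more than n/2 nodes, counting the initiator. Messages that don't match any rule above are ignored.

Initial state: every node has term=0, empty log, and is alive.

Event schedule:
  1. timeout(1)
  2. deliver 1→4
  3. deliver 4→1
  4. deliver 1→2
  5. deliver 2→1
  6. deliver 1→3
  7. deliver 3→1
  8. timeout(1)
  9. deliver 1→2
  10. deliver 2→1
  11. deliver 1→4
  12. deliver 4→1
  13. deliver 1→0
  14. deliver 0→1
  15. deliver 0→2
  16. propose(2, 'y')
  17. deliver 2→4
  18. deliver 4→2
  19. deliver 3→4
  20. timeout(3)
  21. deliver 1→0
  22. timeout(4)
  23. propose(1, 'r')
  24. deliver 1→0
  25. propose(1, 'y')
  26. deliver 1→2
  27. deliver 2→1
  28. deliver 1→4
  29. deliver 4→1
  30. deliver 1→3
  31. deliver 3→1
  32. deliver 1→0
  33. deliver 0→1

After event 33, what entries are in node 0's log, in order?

step 1 timeout(1): 1={cand,t=1,log=-}
step 2 deliver 1→4: 4={foll,t=1,log=-}
step 3 deliver 4→1: —
step 4 deliver 1→2: 2={foll,t=1,log=-}
step 5 deliver 2→1: 1={lead,t=1,log=-}
step 6 deliver 1→3: 3={foll,t=1,log=-}
step 7 deliver 3→1: —
step 8 timeout(1): 1={cand,t=2,log=-}
step 9 deliver 1→2: 2={foll,t=2,log=-}
step 10 deliver 2→1: —
step 11 deliver 1→4: 4={foll,t=2,log=-}
step 12 deliver 4→1: 1={lead,t=2,log=-}
step 13 deliver 1→0: 0={foll,t=1,log=-}
step 14 deliver 0→1: —
step 15 deliver 0→2: —
step 16 propose(2,'y'): —
step 17 deliver 2→4: —
step 18 deliver 4→2: —
step 19 deliver 3→4: —
step 20 timeout(3): 3={cand,t=2,log=-}
step 21 deliver 1→0: 0={foll,t=2,log=-}
step 22 timeout(4): 4={cand,t=3,log=-}
step 23 propose(1,'r'): 1={lead,t=2,log=r}
step 24 deliver 1→0: 0={foll,t=2,log=r}
step 25 propose(1,'y'): 1={lead,t=2,log=r,y}
step 26 deliver 1→2: 2={foll,t=2,log=r}
step 27 deliver 2→1: —
step 28 deliver 1→4: —
step 29 deliver 4→1: 1={foll,t=3,log=r,y}
step 30 deliver 1→3: —
step 31 deliver 3→1: —
step 32 deliver 1→0: 0={foll,t=2,log=r,y}
step 33 deliver 0→1: —

r,y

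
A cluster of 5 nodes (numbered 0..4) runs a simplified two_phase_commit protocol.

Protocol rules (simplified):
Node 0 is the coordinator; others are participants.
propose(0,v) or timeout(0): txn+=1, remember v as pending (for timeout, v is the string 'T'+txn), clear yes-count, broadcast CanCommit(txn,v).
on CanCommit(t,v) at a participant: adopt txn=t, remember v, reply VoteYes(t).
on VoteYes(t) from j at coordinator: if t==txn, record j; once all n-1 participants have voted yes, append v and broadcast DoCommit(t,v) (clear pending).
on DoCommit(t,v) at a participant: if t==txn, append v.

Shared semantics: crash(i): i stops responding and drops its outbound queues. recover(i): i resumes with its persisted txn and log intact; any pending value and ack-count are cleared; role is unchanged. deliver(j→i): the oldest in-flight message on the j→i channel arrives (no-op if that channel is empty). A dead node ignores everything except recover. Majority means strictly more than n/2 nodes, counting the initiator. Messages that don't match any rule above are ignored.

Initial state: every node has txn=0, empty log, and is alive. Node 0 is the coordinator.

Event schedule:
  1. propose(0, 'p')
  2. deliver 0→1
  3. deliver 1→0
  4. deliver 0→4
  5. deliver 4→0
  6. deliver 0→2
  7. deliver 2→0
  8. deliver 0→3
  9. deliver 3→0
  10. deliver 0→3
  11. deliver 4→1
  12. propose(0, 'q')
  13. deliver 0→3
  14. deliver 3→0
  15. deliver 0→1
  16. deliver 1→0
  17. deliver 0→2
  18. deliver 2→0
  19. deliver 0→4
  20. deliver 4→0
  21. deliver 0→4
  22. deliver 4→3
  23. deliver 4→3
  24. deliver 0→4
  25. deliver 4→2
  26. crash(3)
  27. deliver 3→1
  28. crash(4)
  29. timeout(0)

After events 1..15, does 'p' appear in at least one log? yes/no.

e1 propose(0,'p'): 0[coor,t=1,-]
e2 deliver 0→1: 1[part,t=1,-]
e3 deliver 1→0: ·
e4 deliver 0→4: 4[part,t=1,-]
e5 deliver 4→0: ·
e6 deliver 0→2: 2[part,t=1,-]
e7 deliver 2→0: ·
e8 deliver 0→3: 3[part,t=1,-]
e9 deliver 3→0: 0[coor,t=1,p]
e10 deliver 0→3: 3[part,t=1,p]
e11 deliver 4→1: ·
e12 propose(0,'q'): 0[coor,t=2,p]
e13 deliver 0→3: 3[part,t=2,p]
e14 deliver 3→0: ·
e15 deliver 0→1: 1[part,t=1,p]

yes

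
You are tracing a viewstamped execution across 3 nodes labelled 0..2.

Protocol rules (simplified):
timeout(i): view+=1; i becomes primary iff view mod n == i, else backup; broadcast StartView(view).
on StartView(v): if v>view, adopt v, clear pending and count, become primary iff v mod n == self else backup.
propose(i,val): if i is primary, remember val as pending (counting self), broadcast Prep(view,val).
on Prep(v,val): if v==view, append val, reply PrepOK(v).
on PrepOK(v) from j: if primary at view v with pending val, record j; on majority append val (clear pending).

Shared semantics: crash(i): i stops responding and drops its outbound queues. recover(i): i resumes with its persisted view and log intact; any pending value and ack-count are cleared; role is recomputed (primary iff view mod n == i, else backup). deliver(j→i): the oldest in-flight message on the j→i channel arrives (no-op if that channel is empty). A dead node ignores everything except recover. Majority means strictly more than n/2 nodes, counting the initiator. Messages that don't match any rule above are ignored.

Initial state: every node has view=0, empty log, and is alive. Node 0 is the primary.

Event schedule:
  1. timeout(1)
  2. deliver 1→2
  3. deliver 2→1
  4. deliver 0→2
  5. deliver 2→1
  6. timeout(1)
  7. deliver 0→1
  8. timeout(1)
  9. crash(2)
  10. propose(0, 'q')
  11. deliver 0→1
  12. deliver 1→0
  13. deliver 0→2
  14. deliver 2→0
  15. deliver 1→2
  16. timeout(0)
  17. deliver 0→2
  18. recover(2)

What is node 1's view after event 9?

3

e1 timeout(1): 1[prim,v=1,-]
e2 deliver 1→2: 2[back,v=1,-]
e3 deliver 2→1: ·
e4 deliver 0→2: ·
e5 deliver 2→1: ·
e6 timeout(1): 1[back,v=2,-]
e7 deliver 0→1: ·
e8 timeout(1): 1[back,v=3,-]
e9 crash(2): 2[✗back,v=1,-]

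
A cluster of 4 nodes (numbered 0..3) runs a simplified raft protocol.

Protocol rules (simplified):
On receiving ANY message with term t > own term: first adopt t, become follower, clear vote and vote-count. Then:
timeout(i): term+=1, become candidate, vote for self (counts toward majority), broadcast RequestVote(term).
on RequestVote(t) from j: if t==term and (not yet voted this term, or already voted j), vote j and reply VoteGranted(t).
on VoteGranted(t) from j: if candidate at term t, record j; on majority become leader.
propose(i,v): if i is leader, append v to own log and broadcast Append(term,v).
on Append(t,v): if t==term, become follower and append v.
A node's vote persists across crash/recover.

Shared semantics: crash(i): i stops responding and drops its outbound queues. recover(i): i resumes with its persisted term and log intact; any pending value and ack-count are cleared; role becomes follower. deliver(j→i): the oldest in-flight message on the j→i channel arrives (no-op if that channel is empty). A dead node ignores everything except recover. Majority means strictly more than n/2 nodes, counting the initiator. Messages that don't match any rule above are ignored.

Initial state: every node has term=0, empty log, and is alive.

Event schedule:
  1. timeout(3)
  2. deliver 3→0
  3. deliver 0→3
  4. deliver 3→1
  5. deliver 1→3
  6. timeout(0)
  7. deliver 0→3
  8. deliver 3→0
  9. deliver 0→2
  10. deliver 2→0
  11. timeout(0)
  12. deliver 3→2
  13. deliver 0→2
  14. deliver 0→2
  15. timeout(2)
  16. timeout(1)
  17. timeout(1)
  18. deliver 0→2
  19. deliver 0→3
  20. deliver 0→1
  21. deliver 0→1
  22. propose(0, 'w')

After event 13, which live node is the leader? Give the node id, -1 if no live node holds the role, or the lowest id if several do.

-1

[1] timeout(3) → N3(cand t1 [-])
[2] deliver 3→0 → N0(foll t1 [-])
[3] deliver 0→3 → ∅
[4] deliver 3→1 → N1(foll t1 [-])
[5] deliver 1→3 → N3(lead t1 [-])
[6] timeout(0) → N0(cand t2 [-])
[7] deliver 0→3 → N3(foll t2 [-])
[8] deliver 3→0 → ∅
[9] deliver 0→2 → N2(foll t2 [-])
[10] deliver 2→0 → N0(lead t2 [-])
[11] timeout(0) → N0(cand t3 [-])
[12] deliver 3→2 → ∅
[13] deliver 0→2 → N2(foll t3 [-])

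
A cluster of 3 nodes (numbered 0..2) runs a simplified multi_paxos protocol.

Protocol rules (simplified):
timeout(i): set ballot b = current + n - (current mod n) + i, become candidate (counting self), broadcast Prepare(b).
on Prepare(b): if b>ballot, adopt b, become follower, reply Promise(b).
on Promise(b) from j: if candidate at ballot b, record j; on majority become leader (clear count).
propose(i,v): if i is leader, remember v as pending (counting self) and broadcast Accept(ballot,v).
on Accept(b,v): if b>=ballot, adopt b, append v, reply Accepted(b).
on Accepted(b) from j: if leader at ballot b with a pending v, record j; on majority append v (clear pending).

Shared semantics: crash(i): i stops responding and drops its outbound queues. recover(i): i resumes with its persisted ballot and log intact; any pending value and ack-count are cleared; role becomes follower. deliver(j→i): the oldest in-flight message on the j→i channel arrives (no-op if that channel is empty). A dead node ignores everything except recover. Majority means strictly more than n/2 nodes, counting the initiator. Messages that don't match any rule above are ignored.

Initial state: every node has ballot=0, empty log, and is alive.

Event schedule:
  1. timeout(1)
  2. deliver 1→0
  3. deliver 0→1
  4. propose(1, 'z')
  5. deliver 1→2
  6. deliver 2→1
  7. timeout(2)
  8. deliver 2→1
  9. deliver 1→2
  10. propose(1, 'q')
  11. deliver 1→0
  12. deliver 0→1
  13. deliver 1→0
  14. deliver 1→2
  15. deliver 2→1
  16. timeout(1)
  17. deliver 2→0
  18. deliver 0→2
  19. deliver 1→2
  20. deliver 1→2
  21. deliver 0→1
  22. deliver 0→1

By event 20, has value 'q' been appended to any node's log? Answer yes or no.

no

[1] timeout(1) → N1(cand b4 [-])
[2] deliver 1→0 → N0(foll b4 [-])
[3] deliver 0→1 → N1(lead b4 [-])
[4] propose(1,'z') → ∅
[5] deliver 1→2 → N2(foll b4 [-])
[6] deliver 2→1 → ∅
[7] timeout(2) → N2(cand b8 [-])
[8] deliver 2→1 → N1(foll b8 [-])
[9] deliver 1→2 → ∅
[10] propose(1,'q') → ∅
[11] deliver 1→0 → N0(foll b4 [z])
[12] deliver 0→1 → ∅
[13] deliver 1→0 → ∅
[14] deliver 1→2 → N2(lead b8 [-])
[15] deliver 2→1 → ∅
[16] timeout(1) → N1(cand b10 [-])
[17] deliver 2→0 → N0(foll b8 [z])
[18] deliver 0→2 → ∅
[19] deliver 1→2 → N2(foll b10 [-])
[20] deliver 1→2 → ∅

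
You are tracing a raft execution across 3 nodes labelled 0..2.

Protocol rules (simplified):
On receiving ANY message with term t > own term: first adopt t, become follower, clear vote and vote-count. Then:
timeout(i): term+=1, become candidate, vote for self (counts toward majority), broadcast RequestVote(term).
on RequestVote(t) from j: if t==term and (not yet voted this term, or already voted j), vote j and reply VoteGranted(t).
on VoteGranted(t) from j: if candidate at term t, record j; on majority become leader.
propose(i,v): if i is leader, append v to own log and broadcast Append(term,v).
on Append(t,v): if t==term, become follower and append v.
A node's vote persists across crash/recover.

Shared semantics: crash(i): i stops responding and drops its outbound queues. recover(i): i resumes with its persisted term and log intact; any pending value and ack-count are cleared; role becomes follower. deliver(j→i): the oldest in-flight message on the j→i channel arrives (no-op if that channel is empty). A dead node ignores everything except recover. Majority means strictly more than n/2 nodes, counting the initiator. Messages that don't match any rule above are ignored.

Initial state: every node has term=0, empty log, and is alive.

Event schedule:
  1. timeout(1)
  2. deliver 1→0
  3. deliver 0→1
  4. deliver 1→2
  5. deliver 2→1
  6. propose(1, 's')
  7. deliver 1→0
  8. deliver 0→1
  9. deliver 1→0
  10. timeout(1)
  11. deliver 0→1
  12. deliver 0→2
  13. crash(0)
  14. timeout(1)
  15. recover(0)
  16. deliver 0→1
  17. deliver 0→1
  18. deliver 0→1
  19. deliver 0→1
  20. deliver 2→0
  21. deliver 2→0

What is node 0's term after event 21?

1

after 1 — timeout(1): n1:cand/t1/[-]
after 2 — deliver 1→0: n0:foll/t1/[-]
after 3 — deliver 0→1: n1:lead/t1/[-]
after 4 — deliver 1→2: n2:foll/t1/[-]
after 5 — deliver 2→1: ·
after 6 — propose(1,'s'): n1:lead/t1/[s]
after 7 — deliver 1→0: n0:foll/t1/[s]
after 8 — deliver 0→1: ·
after 9 — deliver 1→0: ·
after 10 — timeout(1): n1:cand/t2/[s]
after 11 — deliver 0→1: ·
after 12 — deliver 0→2: ·
after 13 — crash(0): n0:✗foll/t1/[s]
after 14 — timeout(1): n1:cand/t3/[s]
after 15 — recover(0): n0:foll/t1/[s]
after 16 — deliver 0→1: ·
after 17 — deliver 0→1: ·
after 18 — deliver 0→1: ·
after 19 — deliver 0→1: ·
after 20 — deliver 2→0: ·
after 21 — deliver 2→0: ·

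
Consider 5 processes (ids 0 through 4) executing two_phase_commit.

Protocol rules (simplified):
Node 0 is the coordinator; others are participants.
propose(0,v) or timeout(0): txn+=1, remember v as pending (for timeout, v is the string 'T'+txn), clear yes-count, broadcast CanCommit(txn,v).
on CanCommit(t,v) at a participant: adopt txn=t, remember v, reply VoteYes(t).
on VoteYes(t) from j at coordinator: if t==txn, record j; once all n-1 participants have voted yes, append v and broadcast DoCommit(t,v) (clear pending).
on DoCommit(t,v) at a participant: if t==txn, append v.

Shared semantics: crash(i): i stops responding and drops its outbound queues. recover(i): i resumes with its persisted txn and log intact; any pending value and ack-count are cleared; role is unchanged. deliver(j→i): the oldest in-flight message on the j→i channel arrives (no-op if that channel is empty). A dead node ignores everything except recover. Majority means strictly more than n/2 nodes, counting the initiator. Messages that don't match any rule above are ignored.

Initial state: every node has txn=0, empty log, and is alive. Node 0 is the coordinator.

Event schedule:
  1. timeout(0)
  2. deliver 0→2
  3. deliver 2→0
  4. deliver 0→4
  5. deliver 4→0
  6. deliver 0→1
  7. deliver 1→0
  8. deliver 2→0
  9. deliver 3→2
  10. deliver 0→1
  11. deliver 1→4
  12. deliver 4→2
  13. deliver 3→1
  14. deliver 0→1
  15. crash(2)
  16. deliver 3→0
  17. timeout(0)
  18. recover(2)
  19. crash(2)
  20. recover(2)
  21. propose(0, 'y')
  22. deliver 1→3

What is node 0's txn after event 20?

2

1. timeout(0):  <0:coor t1 ->
2. deliver 0→2:  <2:part t1 ->
3. deliver 2→0:  nop
4. deliver 0→4:  <4:part t1 ->
5. deliver 4→0:  nop
6. deliver 0→1:  <1:part t1 ->
7. deliver 1→0:  nop
8. deliver 2→0:  nop
9. deliver 3→2:  nop
10. deliver 0→1:  nop
11. deliver 1→4:  nop
12. deliver 4→2:  nop
13. deliver 3→1:  nop
14. deliver 0→1:  nop
15. crash(2):  <2:✗part t1 ->
16. deliver 3→0:  nop
17. timeout(0):  <0:coor t2 ->
18. recover(2):  <2:part t1 ->
19. crash(2):  <2:✗part t1 ->
20. recover(2):  <2:part t1 ->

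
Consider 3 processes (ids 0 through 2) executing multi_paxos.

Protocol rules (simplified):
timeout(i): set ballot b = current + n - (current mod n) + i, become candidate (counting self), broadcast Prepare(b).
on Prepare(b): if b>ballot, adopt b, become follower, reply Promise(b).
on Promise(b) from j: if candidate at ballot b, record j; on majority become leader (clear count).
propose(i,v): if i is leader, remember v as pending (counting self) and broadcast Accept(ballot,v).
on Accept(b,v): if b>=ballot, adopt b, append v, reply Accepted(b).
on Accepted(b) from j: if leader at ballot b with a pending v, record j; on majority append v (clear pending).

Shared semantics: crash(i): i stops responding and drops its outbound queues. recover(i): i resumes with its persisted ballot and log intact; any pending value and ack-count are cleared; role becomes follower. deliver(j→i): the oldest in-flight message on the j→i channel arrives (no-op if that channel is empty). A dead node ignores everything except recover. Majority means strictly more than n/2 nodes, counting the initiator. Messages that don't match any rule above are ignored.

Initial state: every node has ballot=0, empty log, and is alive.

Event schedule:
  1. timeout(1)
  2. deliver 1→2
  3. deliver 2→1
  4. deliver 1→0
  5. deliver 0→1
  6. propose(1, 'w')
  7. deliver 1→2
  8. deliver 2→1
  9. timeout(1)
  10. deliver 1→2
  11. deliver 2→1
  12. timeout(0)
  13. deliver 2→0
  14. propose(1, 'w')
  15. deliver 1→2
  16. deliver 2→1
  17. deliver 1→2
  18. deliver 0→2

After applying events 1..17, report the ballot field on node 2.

[1] timeout(1) → N1(cand b4 [-])
[2] deliver 1→2 → N2(foll b4 [-])
[3] deliver 2→1 → N1(lead b4 [-])
[4] deliver 1→0 → N0(foll b4 [-])
[5] deliver 0→1 → ∅
[6] propose(1,'w') → ∅
[7] deliver 1→2 → N2(foll b4 [w])
[8] deliver 2→1 → N1(lead b4 [w])
[9] timeout(1) → N1(cand b7 [w])
[10] deliver 1→2 → N2(foll b7 [w])
[11] deliver 2→1 → N1(lead b7 [w])
[12] timeout(0) → N0(cand b6 [-])
[13] deliver 2→0 → ∅
[14] propose(1,'w') → ∅
[15] deliver 1→2 → N2(foll b7 [w,w])
[16] deliver 2→1 → N1(lead b7 [w,w])
[17] deliver 1→2 → ∅

7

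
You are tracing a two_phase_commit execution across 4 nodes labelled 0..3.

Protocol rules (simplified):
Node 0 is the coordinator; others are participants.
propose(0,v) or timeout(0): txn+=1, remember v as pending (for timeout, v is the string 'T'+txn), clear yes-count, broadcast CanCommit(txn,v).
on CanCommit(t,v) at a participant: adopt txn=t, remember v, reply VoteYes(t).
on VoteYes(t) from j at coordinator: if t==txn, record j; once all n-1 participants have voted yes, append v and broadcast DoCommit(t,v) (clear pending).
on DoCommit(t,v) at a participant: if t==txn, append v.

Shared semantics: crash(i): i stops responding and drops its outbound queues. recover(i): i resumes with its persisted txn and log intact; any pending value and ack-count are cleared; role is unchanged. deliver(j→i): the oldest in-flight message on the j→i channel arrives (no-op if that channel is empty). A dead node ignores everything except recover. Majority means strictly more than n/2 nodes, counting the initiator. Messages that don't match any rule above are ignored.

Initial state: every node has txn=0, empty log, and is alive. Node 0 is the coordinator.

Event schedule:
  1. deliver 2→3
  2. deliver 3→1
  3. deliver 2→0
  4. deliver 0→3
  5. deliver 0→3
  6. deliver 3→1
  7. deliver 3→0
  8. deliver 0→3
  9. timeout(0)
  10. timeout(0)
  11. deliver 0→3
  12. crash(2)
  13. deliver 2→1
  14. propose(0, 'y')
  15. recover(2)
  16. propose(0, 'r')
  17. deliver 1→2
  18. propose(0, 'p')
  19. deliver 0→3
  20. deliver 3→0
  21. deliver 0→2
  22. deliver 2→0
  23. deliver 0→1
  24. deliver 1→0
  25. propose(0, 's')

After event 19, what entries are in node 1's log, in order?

empty

e1 deliver 2→3: ·
e2 deliver 3→1: ·
e3 deliver 2→0: ·
e4 deliver 0→3: ·
e5 deliver 0→3: ·
e6 deliver 3→1: ·
e7 deliver 3→0: ·
e8 deliver 0→3: ·
e9 timeout(0): 0[coor,t=1,-]
e10 timeout(0): 0[coor,t=2,-]
e11 deliver 0→3: 3[part,t=1,-]
e12 crash(2): 2[✗part,t=0,-]
e13 deliver 2→1: ·
e14 propose(0,'y'): 0[coor,t=3,-]
e15 recover(2): 2[part,t=0,-]
e16 propose(0,'r'): 0[coor,t=4,-]
e17 deliver 1→2: ·
e18 propose(0,'p'): 0[coor,t=5,-]
e19 deliver 0→3: 3[part,t=2,-]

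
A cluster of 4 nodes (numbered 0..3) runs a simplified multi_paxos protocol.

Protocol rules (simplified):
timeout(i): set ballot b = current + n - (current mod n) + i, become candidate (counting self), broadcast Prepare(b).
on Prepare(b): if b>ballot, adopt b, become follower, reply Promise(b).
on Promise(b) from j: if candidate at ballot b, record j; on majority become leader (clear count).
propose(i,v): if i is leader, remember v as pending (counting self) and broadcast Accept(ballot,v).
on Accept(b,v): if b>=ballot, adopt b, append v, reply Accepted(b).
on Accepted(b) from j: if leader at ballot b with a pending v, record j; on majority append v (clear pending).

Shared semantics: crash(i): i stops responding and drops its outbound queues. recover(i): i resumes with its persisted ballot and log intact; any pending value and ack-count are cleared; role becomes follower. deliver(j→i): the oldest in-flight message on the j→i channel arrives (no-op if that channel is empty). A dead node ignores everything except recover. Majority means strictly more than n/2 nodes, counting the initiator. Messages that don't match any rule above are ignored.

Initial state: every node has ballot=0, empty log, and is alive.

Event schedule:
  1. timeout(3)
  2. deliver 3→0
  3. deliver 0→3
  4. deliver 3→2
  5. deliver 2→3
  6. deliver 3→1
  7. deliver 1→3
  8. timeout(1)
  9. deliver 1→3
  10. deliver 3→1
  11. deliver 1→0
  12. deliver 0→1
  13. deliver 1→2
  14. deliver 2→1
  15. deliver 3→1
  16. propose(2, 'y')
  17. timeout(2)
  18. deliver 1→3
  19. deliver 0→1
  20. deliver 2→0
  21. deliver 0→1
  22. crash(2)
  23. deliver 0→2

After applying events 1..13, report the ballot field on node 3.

9

e1 timeout(3): 3[cand,b=7,-]
e2 deliver 3→0: 0[foll,b=7,-]
e3 deliver 0→3: ·
e4 deliver 3→2: 2[foll,b=7,-]
e5 deliver 2→3: 3[lead,b=7,-]
e6 deliver 3→1: 1[foll,b=7,-]
e7 deliver 1→3: ·
e8 timeout(1): 1[cand,b=9,-]
e9 deliver 1→3: 3[foll,b=9,-]
e10 deliver 3→1: ·
e11 deliver 1→0: 0[foll,b=9,-]
e12 deliver 0→1: 1[lead,b=9,-]
e13 deliver 1→2: 2[foll,b=9,-]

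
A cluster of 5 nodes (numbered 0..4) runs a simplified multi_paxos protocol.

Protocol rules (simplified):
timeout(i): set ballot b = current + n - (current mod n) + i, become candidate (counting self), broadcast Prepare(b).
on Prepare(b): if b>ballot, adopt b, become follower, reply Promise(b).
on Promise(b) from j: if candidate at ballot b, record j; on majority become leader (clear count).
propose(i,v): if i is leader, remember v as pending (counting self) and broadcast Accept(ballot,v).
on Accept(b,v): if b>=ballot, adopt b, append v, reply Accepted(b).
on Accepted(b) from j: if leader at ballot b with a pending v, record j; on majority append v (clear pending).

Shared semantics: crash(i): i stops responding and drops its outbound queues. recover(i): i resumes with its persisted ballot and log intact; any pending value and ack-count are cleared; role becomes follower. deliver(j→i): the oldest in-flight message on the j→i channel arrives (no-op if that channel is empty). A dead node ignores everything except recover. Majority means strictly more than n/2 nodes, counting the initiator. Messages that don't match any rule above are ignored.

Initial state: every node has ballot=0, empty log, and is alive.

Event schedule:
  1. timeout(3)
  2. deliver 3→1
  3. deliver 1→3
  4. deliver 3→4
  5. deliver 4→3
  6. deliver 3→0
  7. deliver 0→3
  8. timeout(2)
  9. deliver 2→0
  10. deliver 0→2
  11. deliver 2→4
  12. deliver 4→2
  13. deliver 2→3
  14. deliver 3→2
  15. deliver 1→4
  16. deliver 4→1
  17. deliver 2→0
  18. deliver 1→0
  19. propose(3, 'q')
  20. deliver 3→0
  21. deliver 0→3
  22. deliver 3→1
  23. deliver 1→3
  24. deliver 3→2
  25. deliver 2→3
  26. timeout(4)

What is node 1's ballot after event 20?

step 1 timeout(3): 3={cand,b=8,log=-}
step 2 deliver 3→1: 1={foll,b=8,log=-}
step 3 deliver 1→3: —
step 4 deliver 3→4: 4={foll,b=8,log=-}
step 5 deliver 4→3: 3={lead,b=8,log=-}
step 6 deliver 3→0: 0={foll,b=8,log=-}
step 7 deliver 0→3: —
step 8 timeout(2): 2={cand,b=7,log=-}
step 9 deliver 2→0: —
step 10 deliver 0→2: —
step 11 deliver 2→4: —
step 12 deliver 4→2: —
step 13 deliver 2→3: —
step 14 deliver 3→2: 2={foll,b=8,log=-}
step 15 deliver 1→4: —
step 16 deliver 4→1: —
step 17 deliver 2→0: —
step 18 deliver 1→0: —
step 19 propose(3,'q'): —
step 20 deliver 3→0: 0={foll,b=8,log=q}

8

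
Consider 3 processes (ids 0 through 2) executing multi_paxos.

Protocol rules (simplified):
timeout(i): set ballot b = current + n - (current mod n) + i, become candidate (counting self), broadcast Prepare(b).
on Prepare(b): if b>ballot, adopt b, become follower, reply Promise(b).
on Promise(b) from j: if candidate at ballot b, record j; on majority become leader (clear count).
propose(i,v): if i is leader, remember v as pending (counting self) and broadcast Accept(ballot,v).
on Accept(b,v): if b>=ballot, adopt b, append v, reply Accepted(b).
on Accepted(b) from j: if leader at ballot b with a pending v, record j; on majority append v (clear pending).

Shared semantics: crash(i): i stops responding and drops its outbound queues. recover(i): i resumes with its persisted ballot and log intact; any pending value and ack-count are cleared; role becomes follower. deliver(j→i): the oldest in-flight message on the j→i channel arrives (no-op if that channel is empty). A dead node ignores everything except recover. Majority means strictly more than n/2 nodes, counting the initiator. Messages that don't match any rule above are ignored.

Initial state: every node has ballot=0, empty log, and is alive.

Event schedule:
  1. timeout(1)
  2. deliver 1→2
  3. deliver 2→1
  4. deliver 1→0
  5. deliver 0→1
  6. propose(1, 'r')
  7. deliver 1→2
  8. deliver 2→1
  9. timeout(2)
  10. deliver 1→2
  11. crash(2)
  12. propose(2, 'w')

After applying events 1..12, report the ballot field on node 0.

4

[1] timeout(1) → N1(cand b4 [-])
[2] deliver 1→2 → N2(foll b4 [-])
[3] deliver 2→1 → N1(lead b4 [-])
[4] deliver 1→0 → N0(foll b4 [-])
[5] deliver 0→1 → ∅
[6] propose(1,'r') → ∅
[7] deliver 1→2 → N2(foll b4 [r])
[8] deliver 2→1 → N1(lead b4 [r])
[9] timeout(2) → N2(cand b8 [r])
[10] deliver 1→2 → ∅
[11] crash(2) → N2(✗cand b8 [r])
[12] propose(2,'w') → ∅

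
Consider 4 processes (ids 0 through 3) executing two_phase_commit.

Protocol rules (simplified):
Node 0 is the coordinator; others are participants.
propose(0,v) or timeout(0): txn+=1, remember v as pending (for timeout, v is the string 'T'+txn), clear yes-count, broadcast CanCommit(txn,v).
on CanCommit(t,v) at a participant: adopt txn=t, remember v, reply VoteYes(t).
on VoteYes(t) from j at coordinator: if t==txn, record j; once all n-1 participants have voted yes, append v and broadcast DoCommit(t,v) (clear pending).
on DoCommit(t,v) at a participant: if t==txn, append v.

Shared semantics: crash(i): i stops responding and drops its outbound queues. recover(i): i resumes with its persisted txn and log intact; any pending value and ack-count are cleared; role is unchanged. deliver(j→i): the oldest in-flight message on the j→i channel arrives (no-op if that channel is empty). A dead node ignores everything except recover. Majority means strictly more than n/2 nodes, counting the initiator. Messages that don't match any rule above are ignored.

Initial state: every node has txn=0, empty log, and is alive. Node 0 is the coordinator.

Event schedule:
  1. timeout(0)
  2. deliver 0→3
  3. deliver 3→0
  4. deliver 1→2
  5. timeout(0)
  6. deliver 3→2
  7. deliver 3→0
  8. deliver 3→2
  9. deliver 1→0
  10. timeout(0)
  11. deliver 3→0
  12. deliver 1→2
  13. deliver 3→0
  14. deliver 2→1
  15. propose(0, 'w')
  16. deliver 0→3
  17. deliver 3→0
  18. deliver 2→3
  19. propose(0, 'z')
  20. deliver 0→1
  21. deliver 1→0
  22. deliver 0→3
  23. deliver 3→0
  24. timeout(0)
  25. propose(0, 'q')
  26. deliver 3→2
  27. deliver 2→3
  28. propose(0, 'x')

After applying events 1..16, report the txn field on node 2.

step 1 timeout(0): 0={coor,t=1,log=-}
step 2 deliver 0→3: 3={part,t=1,log=-}
step 3 deliver 3→0: —
step 4 deliver 1→2: —
step 5 timeout(0): 0={coor,t=2,log=-}
step 6 deliver 3→2: —
step 7 deliver 3→0: —
step 8 deliver 3→2: —
step 9 deliver 1→0: —
step 10 timeout(0): 0={coor,t=3,log=-}
step 11 deliver 3→0: —
step 12 deliver 1→2: —
step 13 deliver 3→0: —
step 14 deliver 2→1: —
step 15 propose(0,'w'): 0={coor,t=4,log=-}
step 16 deliver 0→3: 3={part,t=2,log=-}

0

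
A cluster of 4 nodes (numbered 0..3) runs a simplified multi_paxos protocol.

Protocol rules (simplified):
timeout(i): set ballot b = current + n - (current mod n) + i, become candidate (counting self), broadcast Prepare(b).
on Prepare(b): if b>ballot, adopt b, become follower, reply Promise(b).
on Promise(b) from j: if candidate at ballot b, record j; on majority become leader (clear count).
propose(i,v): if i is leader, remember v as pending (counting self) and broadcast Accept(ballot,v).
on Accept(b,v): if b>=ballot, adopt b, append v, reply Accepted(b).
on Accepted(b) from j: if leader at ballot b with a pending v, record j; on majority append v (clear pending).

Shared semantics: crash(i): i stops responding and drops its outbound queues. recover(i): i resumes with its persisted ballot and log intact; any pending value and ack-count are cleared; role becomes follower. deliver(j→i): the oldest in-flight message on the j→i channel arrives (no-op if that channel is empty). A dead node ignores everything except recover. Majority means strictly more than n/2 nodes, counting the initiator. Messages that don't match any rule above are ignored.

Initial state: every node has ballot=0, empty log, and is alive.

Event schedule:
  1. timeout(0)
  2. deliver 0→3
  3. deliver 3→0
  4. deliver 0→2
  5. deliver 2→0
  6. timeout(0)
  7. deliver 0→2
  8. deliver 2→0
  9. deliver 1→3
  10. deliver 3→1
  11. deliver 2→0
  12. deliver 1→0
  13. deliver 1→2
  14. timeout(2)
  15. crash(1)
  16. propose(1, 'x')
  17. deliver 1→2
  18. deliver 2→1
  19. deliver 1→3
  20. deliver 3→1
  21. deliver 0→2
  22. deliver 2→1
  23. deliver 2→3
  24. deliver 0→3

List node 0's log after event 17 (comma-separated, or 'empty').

after 1 — timeout(0): n0:cand/b4/[-]
after 2 — deliver 0→3: n3:foll/b4/[-]
after 3 — deliver 3→0: ·
after 4 — deliver 0→2: n2:foll/b4/[-]
after 5 — deliver 2→0: n0:lead/b4/[-]
after 6 — timeout(0): n0:cand/b8/[-]
after 7 — deliver 0→2: n2:foll/b8/[-]
after 8 — deliver 2→0: ·
after 9 — deliver 1→3: ·
after 10 — deliver 3→1: ·
after 11 — deliver 2→0: ·
after 12 — deliver 1→0: ·
after 13 — deliver 1→2: ·
after 14 — timeout(2): n2:cand/b14/[-]
after 15 — crash(1): n1:✗foll/b0/[-]
after 16 — propose(1,'x'): ·
after 17 — deliver 1→2: ·

empty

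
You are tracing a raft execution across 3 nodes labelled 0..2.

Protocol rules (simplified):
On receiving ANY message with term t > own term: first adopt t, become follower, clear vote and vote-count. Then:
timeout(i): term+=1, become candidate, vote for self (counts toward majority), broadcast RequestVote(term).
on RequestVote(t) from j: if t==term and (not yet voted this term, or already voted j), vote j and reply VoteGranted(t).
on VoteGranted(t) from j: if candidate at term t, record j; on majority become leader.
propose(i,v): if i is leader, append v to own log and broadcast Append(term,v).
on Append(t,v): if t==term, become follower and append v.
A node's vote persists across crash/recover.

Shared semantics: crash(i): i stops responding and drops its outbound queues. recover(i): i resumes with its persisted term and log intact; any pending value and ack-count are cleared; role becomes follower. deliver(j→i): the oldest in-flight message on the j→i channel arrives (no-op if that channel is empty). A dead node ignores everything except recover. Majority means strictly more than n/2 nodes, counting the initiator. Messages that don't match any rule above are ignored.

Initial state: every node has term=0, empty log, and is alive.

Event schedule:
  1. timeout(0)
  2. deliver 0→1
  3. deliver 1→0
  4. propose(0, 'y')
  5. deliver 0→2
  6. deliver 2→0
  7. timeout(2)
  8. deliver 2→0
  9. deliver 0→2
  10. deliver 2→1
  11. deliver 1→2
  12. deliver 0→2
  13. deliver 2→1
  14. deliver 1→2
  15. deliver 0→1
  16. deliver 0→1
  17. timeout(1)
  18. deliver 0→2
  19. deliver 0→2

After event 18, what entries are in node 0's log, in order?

y

1. timeout(0):  <0:cand t1 ->
2. deliver 0→1:  <1:foll t1 ->
3. deliver 1→0:  <0:lead t1 ->
4. propose(0,'y'):  <0:lead t1 y>
5. deliver 0→2:  <2:foll t1 ->
6. deliver 2→0:  nop
7. timeout(2):  <2:cand t2 ->
8. deliver 2→0:  <0:foll t2 y>
9. deliver 0→2:  nop
10. deliver 2→1:  <1:foll t2 ->
11. deliver 1→2:  <2:lead t2 ->
12. deliver 0→2:  nop
13. deliver 2→1:  nop
14. deliver 1→2:  nop
15. deliver 0→1:  nop
16. deliver 0→1:  nop
17. timeout(1):  <1:cand t3 ->
18. deliver 0→2:  nop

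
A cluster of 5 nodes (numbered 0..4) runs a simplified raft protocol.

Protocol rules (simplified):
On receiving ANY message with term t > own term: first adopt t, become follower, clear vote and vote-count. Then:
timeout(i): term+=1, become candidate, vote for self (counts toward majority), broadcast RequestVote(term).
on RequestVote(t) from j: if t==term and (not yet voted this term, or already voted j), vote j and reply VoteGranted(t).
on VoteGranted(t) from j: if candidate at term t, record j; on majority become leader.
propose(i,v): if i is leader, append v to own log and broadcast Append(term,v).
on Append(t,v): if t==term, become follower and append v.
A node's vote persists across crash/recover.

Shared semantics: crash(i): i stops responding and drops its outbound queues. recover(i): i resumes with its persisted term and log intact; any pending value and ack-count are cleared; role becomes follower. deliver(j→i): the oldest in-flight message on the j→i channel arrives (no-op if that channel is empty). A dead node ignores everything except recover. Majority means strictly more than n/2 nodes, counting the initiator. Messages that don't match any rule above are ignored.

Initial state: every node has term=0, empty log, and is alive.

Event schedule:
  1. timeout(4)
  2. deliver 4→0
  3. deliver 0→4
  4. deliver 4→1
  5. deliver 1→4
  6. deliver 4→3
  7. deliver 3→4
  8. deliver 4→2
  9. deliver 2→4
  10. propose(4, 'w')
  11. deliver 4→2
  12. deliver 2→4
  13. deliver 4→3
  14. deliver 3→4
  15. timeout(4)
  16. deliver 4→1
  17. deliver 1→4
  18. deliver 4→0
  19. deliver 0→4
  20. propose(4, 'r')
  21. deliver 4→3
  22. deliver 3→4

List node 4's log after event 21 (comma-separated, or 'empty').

w

1. timeout(4):  <4:cand t1 ->
2. deliver 4→0:  <0:foll t1 ->
3. deliver 0→4:  nop
4. deliver 4→1:  <1:foll t1 ->
5. deliver 1→4:  <4:lead t1 ->
6. deliver 4→3:  <3:foll t1 ->
7. deliver 3→4:  nop
8. deliver 4→2:  <2:foll t1 ->
9. deliver 2→4:  nop
10. propose(4,'w'):  <4:lead t1 w>
11. deliver 4→2:  <2:foll t1 w>
12. deliver 2→4:  nop
13. deliver 4→3:  <3:foll t1 w>
14. deliver 3→4:  nop
15. timeout(4):  <4:cand t2 w>
16. deliver 4→1:  <1:foll t1 w>
17. deliver 1→4:  nop
18. deliver 4→0:  <0:foll t1 w>
19. deliver 0→4:  nop
20. propose(4,'r'):  nop
21. deliver 4→3:  <3:foll t2 w>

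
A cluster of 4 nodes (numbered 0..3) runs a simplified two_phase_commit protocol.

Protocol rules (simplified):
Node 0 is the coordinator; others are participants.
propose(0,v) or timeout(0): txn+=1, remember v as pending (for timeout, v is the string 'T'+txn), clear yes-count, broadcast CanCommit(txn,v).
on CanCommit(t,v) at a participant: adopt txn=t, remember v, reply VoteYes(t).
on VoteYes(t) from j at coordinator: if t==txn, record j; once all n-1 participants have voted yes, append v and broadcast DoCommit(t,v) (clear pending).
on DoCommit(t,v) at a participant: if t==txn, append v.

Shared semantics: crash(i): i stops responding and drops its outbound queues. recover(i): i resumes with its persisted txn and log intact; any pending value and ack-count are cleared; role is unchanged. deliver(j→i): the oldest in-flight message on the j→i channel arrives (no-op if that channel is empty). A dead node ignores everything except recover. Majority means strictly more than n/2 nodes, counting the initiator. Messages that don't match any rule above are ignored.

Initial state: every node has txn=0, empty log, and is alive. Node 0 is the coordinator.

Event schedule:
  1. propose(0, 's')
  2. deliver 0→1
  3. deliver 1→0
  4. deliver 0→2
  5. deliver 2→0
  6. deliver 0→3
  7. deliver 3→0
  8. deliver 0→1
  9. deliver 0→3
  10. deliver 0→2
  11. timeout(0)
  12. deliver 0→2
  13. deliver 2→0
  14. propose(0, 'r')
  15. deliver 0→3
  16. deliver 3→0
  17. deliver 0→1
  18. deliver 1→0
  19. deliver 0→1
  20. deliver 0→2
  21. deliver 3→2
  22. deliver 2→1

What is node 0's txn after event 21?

3

[1] propose(0,'s') → N0(coor t1 [-])
[2] deliver 0→1 → N1(part t1 [-])
[3] deliver 1→0 → ∅
[4] deliver 0→2 → N2(part t1 [-])
[5] deliver 2→0 → ∅
[6] deliver 0→3 → N3(part t1 [-])
[7] deliver 3→0 → N0(coor t1 [s])
[8] deliver 0→1 → N1(part t1 [s])
[9] deliver 0→3 → N3(part t1 [s])
[10] deliver 0→2 → N2(part t1 [s])
[11] timeout(0) → N0(coor t2 [s])
[12] deliver 0→2 → N2(part t2 [s])
[13] deliver 2→0 → ∅
[14] propose(0,'r') → N0(coor t3 [s])
[15] deliver 0→3 → N3(part t2 [s])
[16] deliver 3→0 → ∅
[17] deliver 0→1 → N1(part t2 [s])
[18] deliver 1→0 → ∅
[19] deliver 0→1 → N1(part t3 [s])
[20] deliver 0→2 → N2(part t3 [s])
[21] deliver 3→2 → ∅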